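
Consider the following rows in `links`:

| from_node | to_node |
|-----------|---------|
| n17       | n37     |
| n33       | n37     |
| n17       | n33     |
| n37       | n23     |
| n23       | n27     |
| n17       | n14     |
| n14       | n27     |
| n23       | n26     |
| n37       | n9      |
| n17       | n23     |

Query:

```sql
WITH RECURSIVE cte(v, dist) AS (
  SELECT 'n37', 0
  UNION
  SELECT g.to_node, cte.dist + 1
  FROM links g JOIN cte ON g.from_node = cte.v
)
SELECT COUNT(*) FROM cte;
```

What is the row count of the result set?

5

Base: (n37, dist=0).
Iteration 1: edges from {n37} -> (n23, dist=1), (n9, dist=1).
Iteration 2: edges from {n23,n9} -> (n26, dist=2), (n27, dist=2).
Iteration 3: no outgoing edges from {n26,n27}; recursion stops.
Total rows emitted: 5.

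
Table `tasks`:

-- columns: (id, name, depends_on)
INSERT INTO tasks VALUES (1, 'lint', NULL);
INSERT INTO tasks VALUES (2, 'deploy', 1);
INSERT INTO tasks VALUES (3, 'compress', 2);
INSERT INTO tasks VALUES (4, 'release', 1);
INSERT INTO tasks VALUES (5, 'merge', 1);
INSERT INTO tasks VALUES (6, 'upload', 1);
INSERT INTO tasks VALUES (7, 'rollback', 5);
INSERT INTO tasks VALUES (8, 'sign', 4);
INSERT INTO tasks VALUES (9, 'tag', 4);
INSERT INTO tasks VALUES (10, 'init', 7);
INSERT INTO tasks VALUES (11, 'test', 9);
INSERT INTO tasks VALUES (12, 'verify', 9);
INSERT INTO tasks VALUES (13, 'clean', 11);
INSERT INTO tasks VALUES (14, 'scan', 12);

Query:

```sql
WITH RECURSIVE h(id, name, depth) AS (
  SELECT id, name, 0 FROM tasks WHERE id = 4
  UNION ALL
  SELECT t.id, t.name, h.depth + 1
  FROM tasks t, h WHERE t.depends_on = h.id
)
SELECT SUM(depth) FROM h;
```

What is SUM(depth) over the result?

12

Base: id=4 (release) at depth 0.
Iteration 1: rows with depends_on in {4} -> sign (id 8, depth 1), tag (id 9, depth 1).
Iteration 2: rows with depends_on in {8,9} -> test (id 11, depth 2), verify (id 12, depth 2).
Iteration 3: rows with depends_on in {11,12} -> clean (id 13, depth 3), scan (id 14, depth 3).
Iteration 4: no rows with depends_on in {13,14}; recursion stops.
SUM(depth) = 0 + 1 + 1 + 2 + 2 + 3 + 3 = 12.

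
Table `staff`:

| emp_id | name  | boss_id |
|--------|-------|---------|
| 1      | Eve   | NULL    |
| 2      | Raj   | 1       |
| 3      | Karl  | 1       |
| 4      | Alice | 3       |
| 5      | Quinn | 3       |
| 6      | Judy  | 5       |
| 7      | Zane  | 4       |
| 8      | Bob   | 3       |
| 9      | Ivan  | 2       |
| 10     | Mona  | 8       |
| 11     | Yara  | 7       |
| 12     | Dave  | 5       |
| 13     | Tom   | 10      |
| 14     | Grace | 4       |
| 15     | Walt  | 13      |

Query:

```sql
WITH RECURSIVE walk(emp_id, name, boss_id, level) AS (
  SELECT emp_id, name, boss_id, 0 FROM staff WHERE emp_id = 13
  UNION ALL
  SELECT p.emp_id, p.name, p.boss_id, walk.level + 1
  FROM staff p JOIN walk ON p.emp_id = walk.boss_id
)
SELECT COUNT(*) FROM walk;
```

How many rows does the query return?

5

Base: emp_id=13 (Tom), boss_id=10, level 0.
Iteration 1: join on emp_id=10 -> Mona (id 10, boss_id=8, level 1).
Iteration 2: join on emp_id=8 -> Bob (id 8, boss_id=3, level 2).
Iteration 3: join on emp_id=3 -> Karl (id 3, boss_id=1, level 3).
Iteration 4: join on emp_id=1 -> Eve (id 1, boss_id=NULL, level 4).
Iteration 5: boss_id is NULL; no match; recursion stops.
Total rows emitted: 5.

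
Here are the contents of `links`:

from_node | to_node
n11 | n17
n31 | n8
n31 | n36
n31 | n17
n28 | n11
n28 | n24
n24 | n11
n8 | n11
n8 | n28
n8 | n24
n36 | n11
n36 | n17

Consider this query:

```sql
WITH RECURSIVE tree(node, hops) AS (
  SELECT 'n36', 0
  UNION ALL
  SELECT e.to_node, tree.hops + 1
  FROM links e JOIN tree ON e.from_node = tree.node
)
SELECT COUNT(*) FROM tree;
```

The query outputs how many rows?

4

Base: (n36, hops=0).
Iteration 1: edges from {n36} -> (n11, hops=1), (n17, hops=1).
Iteration 2: edges from {n11,n17} -> (n17, hops=2).
Iteration 3: no outgoing edges from {n17}; recursion stops.
Total rows emitted: 4.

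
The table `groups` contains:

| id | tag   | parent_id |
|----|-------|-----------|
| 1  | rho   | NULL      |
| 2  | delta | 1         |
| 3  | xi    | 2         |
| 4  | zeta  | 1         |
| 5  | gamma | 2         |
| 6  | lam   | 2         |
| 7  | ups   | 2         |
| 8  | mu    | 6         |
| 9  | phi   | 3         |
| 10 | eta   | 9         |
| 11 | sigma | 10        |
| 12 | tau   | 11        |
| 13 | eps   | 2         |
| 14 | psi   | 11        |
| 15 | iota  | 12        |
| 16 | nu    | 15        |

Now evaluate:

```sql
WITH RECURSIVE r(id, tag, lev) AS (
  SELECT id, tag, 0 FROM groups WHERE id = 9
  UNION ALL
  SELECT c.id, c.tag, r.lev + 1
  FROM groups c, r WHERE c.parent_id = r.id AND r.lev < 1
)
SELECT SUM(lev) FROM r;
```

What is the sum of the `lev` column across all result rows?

Base: id=9 (phi) at lev 0.
Iteration 1: rows with parent_id in {9} -> eta (id 10, lev 1).
Iteration 2: lev < 1 fails for all current rows; recursion stops.
SUM(lev) = 0 + 1 = 1.

1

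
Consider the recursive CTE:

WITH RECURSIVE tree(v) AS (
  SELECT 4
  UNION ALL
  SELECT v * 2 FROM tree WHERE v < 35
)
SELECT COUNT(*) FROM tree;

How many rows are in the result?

5

Base: v=4.
Iteration 1: 4 < 35 holds -> v = 4 * 2 = 8.
Iteration 2: 8 < 35 holds -> v = 8 * 2 = 16.
Iteration 3: 16 < 35 holds -> v = 16 * 2 = 32.
Iteration 4: 32 < 35 holds -> v = 32 * 2 = 64.
Iteration 5: 64 < 35 fails; recursion stops.
Total rows emitted: 5.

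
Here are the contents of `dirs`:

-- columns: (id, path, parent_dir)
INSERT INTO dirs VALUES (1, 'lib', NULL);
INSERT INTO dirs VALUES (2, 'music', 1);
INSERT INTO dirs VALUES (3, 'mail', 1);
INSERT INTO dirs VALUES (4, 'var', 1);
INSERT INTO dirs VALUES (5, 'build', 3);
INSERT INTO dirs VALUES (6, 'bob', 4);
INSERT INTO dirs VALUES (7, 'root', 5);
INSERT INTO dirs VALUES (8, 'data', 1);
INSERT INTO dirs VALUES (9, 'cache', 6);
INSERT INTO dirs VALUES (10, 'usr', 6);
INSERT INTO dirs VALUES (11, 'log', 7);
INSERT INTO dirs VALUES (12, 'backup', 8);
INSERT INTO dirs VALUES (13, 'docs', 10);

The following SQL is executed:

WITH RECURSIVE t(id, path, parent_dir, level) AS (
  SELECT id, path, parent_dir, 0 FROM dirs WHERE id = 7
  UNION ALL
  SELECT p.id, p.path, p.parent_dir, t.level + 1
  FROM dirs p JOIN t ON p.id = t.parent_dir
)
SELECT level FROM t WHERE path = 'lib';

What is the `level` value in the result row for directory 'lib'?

Base: id=7 (root), parent_dir=5, level 0.
Iteration 1: join on id=5 -> build (id 5, parent_dir=3, level 1).
Iteration 2: join on id=3 -> mail (id 3, parent_dir=1, level 2).
Iteration 3: join on id=1 -> lib (id 1, parent_dir=NULL, level 3).
Iteration 4: parent_dir is NULL; no match; recursion stops.

3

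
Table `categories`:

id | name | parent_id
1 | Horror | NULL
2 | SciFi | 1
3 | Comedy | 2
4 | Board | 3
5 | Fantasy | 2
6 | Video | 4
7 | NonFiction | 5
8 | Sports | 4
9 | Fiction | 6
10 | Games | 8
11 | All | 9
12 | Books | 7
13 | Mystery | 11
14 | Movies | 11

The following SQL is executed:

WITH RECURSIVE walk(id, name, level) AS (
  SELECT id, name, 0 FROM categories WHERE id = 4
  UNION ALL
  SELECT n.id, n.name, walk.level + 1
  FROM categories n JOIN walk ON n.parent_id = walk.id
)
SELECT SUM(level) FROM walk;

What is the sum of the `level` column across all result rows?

17

Base: id=4 (Board) at level 0.
Iteration 1: rows with parent_id in {4} -> Video (id 6, level 1), Sports (id 8, level 1).
Iteration 2: rows with parent_id in {6,8} -> Fiction (id 9, level 2), Games (id 10, level 2).
Iteration 3: rows with parent_id in {9,10} -> All (id 11, level 3).
Iteration 4: rows with parent_id in {11} -> Mystery (id 13, level 4), Movies (id 14, level 4).
Iteration 5: no rows with parent_id in {13,14}; recursion stops.
SUM(level) = 0 + 1 + 1 + 2 + 2 + 3 + 4 + 4 = 17.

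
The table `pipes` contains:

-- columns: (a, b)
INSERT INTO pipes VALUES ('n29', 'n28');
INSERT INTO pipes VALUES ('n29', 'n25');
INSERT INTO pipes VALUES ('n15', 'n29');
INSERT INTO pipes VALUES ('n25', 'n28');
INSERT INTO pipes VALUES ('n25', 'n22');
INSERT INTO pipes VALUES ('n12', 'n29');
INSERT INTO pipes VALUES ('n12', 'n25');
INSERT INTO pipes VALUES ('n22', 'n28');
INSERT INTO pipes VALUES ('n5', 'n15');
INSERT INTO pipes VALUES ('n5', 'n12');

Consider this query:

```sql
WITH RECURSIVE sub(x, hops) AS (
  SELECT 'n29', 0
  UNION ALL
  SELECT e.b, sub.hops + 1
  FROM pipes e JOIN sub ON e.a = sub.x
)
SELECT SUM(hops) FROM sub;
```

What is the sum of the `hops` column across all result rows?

Base: (n29, hops=0).
Iteration 1: edges from {n29} -> (n25, hops=1), (n28, hops=1).
Iteration 2: edges from {n25,n28} -> (n22, hops=2), (n28, hops=2).
Iteration 3: edges from {n22,n28} -> (n28, hops=3).
Iteration 4: no outgoing edges from {n28}; recursion stops.
SUM(hops) = 0 + 1 + 1 + 2 + 2 + 3 = 9.

9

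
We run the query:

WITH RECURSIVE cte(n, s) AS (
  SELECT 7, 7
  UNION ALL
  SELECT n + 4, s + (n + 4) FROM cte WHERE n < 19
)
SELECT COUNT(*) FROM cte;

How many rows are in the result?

Base: n=7, s=7.
Iteration 1: 7 < 19 holds -> n = 7 + 4 = 11, s = 7 + 11 = 18.
Iteration 2: 11 < 19 holds -> n = 11 + 4 = 15, s = 18 + 15 = 33.
Iteration 3: 15 < 19 holds -> n = 15 + 4 = 19, s = 33 + 19 = 52.
Iteration 4: 19 < 19 fails; recursion stops.
Total rows emitted: 4.

4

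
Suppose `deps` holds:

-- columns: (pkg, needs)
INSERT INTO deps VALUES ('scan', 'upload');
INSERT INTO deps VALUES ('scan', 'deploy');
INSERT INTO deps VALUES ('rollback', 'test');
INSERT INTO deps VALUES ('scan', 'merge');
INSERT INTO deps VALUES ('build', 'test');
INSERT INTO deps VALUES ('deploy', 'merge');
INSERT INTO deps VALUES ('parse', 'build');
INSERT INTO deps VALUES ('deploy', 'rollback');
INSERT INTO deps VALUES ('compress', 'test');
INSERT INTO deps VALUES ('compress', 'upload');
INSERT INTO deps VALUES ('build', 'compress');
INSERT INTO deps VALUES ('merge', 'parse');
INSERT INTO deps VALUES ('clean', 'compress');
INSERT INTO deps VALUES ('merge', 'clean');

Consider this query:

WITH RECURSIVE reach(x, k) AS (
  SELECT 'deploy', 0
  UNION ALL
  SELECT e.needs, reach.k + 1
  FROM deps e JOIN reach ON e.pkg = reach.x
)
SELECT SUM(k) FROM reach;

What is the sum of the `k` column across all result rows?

Base: (deploy, k=0).
Iteration 1: edges from {deploy} -> (merge, k=1), (rollback, k=1).
Iteration 2: edges from {merge,rollback} -> (clean, k=2), (parse, k=2), (test, k=2).
Iteration 3: edges from {clean,parse,test} -> (build, k=3), (compress, k=3).
Iteration 4: edges from {build,compress} -> (compress, k=4), (test, k=4) x2, (upload, k=4). [UNION ALL keeps all 4 new rows, including repeats]
Iteration 5: edges from {compress,test,upload} -> (test, k=5), (upload, k=5).
Iteration 6: no outgoing edges from {test,upload}; recursion stops.
SUM(k) = 0 + 1 + 1 + 2 + 2 + 2 + 3 + 3 + 4 + 4 + 4 + 4 + 5 + 5 = 40.

40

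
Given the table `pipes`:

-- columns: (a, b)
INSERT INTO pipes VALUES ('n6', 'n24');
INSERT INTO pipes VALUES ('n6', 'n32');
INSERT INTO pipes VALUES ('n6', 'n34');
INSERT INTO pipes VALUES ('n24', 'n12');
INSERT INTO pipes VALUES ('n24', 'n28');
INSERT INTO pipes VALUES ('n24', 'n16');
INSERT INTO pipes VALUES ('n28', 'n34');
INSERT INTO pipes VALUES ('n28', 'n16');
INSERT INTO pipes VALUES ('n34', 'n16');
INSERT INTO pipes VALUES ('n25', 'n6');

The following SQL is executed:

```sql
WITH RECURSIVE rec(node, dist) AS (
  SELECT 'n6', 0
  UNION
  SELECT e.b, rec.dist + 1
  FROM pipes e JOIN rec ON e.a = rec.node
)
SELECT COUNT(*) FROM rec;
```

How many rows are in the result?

Base: (n6, dist=0).
Iteration 1: edges from {n6} -> (n24, dist=1), (n32, dist=1), (n34, dist=1).
Iteration 2: edges from {n24,n32,n34} -> (n12, dist=2), (n16, dist=2), (n28, dist=2). [UNION drops 1 duplicate row(s)]
Iteration 3: edges from {n12,n16,n28} -> (n16, dist=3), (n34, dist=3).
Iteration 4: edges from {n16,n34} -> (n16, dist=4).
Iteration 5: no outgoing edges from {n16}; recursion stops.
Total rows emitted: 10.

10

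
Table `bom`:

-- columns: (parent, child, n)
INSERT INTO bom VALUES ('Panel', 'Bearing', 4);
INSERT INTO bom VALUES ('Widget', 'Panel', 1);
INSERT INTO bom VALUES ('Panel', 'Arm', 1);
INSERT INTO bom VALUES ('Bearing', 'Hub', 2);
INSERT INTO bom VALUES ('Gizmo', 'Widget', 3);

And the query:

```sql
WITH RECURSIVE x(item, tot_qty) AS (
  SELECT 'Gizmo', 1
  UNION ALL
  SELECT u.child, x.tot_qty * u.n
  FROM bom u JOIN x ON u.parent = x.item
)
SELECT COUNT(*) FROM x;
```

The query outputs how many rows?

6

Base: (Gizmo, tot_qty=1).
Iteration 1: components of {Gizmo} -> Widget = 1*3 = 3.
Iteration 2: components of {Widget} -> Panel = 3*1 = 3.
Iteration 3: components of {Panel} -> Arm = 3*1 = 3, Bearing = 3*4 = 12.
Iteration 4: components of {Arm,Bearing} -> Hub = 12*2 = 24.
Iteration 5: no further components; recursion stops.
Total rows emitted: 6.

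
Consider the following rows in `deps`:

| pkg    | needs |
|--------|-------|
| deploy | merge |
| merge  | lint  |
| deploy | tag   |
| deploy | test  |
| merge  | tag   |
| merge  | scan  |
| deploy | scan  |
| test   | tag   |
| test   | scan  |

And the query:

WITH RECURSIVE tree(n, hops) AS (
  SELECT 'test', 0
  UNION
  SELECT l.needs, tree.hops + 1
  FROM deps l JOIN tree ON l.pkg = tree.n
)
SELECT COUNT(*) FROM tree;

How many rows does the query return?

Base: (test, hops=0).
Iteration 1: edges from {test} -> (scan, hops=1), (tag, hops=1).
Iteration 2: no outgoing edges from {scan,tag}; recursion stops.
Total rows emitted: 3.

3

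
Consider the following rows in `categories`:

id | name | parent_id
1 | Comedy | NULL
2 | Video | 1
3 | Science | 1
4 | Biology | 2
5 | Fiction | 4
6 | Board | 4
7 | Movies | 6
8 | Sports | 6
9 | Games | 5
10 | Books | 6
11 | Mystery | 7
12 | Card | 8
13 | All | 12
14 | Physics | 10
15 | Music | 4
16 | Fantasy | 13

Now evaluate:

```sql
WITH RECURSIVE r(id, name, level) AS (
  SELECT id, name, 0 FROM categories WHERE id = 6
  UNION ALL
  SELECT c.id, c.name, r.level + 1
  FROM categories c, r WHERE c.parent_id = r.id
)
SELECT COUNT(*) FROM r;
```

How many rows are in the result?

Base: id=6 (Board) at level 0.
Iteration 1: rows with parent_id in {6} -> Movies (id 7, level 1), Sports (id 8, level 1), Books (id 10, level 1).
Iteration 2: rows with parent_id in {7,8,10} -> Mystery (id 11, level 2), Card (id 12, level 2), Physics (id 14, level 2).
Iteration 3: rows with parent_id in {11,12,14} -> All (id 13, level 3).
Iteration 4: rows with parent_id in {13} -> Fantasy (id 16, level 4).
Iteration 5: no rows with parent_id in {16}; recursion stops.
Total rows emitted: 9.

9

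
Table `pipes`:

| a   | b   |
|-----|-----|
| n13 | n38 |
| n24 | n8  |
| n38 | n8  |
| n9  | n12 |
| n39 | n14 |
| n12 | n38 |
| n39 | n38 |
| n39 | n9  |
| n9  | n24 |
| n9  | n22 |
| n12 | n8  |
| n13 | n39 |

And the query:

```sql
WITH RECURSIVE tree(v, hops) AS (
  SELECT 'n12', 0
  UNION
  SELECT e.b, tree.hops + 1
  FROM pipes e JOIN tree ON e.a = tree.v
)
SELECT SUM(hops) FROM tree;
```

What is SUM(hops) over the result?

Base: (n12, hops=0).
Iteration 1: edges from {n12} -> (n38, hops=1), (n8, hops=1).
Iteration 2: edges from {n38,n8} -> (n8, hops=2).
Iteration 3: no outgoing edges from {n8}; recursion stops.
SUM(hops) = 0 + 1 + 1 + 2 = 4.

4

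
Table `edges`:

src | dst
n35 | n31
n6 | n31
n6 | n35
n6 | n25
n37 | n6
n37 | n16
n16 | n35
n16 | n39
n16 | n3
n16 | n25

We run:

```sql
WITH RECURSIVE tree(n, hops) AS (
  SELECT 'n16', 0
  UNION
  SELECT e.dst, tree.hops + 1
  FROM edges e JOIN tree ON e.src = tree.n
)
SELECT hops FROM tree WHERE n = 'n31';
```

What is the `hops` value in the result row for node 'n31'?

2

Base: (n16, hops=0).
Iteration 1: edges from {n16} -> (n25, hops=1), (n3, hops=1), (n35, hops=1), (n39, hops=1).
Iteration 2: edges from {n25,n3,n35,n39} -> (n31, hops=2).
Iteration 3: no outgoing edges from {n31}; recursion stops.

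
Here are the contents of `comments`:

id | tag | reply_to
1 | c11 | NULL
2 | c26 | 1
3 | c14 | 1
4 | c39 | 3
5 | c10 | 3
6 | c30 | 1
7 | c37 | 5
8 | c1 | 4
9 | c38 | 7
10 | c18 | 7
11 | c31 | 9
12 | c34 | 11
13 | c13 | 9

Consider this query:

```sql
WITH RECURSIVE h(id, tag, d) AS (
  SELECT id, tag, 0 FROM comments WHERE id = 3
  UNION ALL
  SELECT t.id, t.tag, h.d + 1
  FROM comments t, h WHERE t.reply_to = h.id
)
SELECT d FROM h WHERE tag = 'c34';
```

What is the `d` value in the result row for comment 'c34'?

5

Base: id=3 (c14) at d 0.
Iteration 1: rows with reply_to in {3} -> c39 (id 4, d 1), c10 (id 5, d 1).
Iteration 2: rows with reply_to in {4,5} -> c37 (id 7, d 2), c1 (id 8, d 2).
Iteration 3: rows with reply_to in {7,8} -> c38 (id 9, d 3), c18 (id 10, d 3).
Iteration 4: rows with reply_to in {9,10} -> c31 (id 11, d 4), c13 (id 13, d 4).
Iteration 5: rows with reply_to in {11,13} -> c34 (id 12, d 5).
Iteration 6: no rows with reply_to in {12}; recursion stops.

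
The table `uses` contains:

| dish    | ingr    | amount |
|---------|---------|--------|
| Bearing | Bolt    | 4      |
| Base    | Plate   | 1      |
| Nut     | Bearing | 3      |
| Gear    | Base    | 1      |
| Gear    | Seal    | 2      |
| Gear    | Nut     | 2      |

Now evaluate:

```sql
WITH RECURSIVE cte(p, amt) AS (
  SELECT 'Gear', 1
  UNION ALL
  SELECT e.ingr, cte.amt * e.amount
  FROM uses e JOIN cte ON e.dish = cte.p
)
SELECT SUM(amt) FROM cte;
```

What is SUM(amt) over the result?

Base: (Gear, amt=1).
Iteration 1: components of {Gear} -> Base = 1*1 = 1, Nut = 1*2 = 2, Seal = 1*2 = 2.
Iteration 2: components of {Base,Nut,Seal} -> Bearing = 2*3 = 6, Plate = 1*1 = 1.
Iteration 3: components of {Bearing,Plate} -> Bolt = 6*4 = 24.
Iteration 4: no further components; recursion stops.
SUM(amt) = 1 + 1 + 2 + 2 + 1 + 6 + 24 = 37.

37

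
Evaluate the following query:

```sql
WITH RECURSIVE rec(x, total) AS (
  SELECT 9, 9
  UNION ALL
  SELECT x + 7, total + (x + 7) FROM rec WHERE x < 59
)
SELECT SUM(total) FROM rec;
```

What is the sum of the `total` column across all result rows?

1245

Base: x=9, total=9.
Iteration 1: 9 < 59 holds -> x = 9 + 7 = 16, total = 9 + 16 = 25.
Iteration 2: 16 < 59 holds -> x = 16 + 7 = 23, total = 25 + 23 = 48.
Iteration 3: 23 < 59 holds -> x = 23 + 7 = 30, total = 48 + 30 = 78.
Iteration 4: 30 < 59 holds -> x = 30 + 7 = 37, total = 78 + 37 = 115.
Iteration 5: 37 < 59 holds -> x = 37 + 7 = 44, total = 115 + 44 = 159.
Iteration 6: 44 < 59 holds -> x = 44 + 7 = 51, total = 159 + 51 = 210.
Iteration 7: 51 < 59 holds -> x = 51 + 7 = 58, total = 210 + 58 = 268.
Iteration 8: 58 < 59 holds -> x = 58 + 7 = 65, total = 268 + 65 = 333.
Iteration 9: 65 < 59 fails; recursion stops.
SUM(total) = 9 + 25 + 48 + 78 + 115 + 159 + 210 + 268 + 333 = 1245.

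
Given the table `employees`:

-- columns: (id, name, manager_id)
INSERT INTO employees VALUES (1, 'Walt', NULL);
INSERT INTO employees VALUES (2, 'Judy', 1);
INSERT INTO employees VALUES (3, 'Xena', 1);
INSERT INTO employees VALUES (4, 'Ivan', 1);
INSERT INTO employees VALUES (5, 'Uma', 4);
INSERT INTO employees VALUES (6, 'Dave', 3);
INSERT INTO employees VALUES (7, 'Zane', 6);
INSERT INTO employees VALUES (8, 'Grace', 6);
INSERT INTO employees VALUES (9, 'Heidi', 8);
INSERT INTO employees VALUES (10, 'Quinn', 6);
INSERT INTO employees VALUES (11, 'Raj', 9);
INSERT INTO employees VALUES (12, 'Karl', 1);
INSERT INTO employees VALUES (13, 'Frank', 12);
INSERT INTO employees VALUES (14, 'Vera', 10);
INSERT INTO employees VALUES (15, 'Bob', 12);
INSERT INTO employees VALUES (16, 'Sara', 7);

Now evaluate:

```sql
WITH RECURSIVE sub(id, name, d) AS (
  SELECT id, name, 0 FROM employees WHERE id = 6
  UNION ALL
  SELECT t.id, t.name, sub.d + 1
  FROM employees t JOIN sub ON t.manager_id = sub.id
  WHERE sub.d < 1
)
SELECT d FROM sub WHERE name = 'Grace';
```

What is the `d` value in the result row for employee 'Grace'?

Base: id=6 (Dave) at d 0.
Iteration 1: rows with manager_id in {6} -> Zane (id 7, d 1), Grace (id 8, d 1), Quinn (id 10, d 1).
Iteration 2: d < 1 fails for all current rows; recursion stops.

1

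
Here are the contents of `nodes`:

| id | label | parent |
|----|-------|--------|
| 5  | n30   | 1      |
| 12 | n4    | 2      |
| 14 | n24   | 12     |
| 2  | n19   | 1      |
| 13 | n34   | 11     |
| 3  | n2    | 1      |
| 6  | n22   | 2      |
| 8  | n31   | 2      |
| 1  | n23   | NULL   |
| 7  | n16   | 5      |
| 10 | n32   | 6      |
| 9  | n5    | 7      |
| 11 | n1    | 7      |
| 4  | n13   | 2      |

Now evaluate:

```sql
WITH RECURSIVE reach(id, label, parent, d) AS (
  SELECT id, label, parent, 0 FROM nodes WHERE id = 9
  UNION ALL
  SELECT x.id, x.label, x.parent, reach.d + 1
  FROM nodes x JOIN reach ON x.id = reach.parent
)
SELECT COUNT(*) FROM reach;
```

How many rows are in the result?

4

Base: id=9 (n5), parent=7, d 0.
Iteration 1: join on id=7 -> n16 (id 7, parent=5, d 1).
Iteration 2: join on id=5 -> n30 (id 5, parent=1, d 2).
Iteration 3: join on id=1 -> n23 (id 1, parent=NULL, d 3).
Iteration 4: parent is NULL; no match; recursion stops.
Total rows emitted: 4.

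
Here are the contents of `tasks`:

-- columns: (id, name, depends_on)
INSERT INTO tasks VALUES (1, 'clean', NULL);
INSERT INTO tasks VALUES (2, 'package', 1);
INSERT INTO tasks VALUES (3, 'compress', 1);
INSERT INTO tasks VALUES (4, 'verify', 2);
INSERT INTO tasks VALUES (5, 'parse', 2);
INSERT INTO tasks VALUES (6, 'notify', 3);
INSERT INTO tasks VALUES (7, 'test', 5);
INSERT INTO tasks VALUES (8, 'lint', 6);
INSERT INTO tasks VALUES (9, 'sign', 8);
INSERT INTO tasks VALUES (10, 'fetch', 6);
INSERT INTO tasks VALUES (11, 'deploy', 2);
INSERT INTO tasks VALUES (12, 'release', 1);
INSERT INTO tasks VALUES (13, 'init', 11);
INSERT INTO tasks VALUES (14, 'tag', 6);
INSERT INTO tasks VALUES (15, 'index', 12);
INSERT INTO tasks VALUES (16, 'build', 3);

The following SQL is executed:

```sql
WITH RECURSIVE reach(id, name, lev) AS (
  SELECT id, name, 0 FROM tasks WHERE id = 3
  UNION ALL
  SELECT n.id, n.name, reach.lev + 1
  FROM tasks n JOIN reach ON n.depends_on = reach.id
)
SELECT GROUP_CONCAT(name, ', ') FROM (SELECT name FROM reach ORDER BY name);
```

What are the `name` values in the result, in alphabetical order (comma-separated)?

Base: id=3 (compress) at lev 0.
Iteration 1: rows with depends_on in {3} -> notify (id 6, lev 1), build (id 16, lev 1).
Iteration 2: rows with depends_on in {6,16} -> lint (id 8, lev 2), fetch (id 10, lev 2), tag (id 14, lev 2).
Iteration 3: rows with depends_on in {8,10,14} -> sign (id 9, lev 3).
Iteration 4: no rows with depends_on in {9}; recursion stops.

build, compress, fetch, lint, notify, sign, tag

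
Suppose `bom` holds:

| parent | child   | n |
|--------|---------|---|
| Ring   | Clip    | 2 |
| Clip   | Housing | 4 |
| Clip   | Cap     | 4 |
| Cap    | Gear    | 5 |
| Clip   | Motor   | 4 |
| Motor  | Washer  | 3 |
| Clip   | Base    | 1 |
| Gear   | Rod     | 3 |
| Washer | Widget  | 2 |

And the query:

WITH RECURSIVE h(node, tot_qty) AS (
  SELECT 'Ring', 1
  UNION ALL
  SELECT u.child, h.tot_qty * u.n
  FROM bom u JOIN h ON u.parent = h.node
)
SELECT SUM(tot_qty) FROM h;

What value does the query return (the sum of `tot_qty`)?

Base: (Ring, tot_qty=1).
Iteration 1: components of {Ring} -> Clip = 1*2 = 2.
Iteration 2: components of {Clip} -> Base = 2*1 = 2, Cap = 2*4 = 8, Housing = 2*4 = 8, Motor = 2*4 = 8.
Iteration 3: components of {Base,Cap,Housing,Motor} -> Gear = 8*5 = 40, Washer = 8*3 = 24.
Iteration 4: components of {Gear,Washer} -> Rod = 40*3 = 120, Widget = 24*2 = 48.
Iteration 5: no further components; recursion stops.
SUM(tot_qty) = 1 + 2 + 8 + 8 + 8 + 2 + 40 + 24 + 120 + 48 = 261.

261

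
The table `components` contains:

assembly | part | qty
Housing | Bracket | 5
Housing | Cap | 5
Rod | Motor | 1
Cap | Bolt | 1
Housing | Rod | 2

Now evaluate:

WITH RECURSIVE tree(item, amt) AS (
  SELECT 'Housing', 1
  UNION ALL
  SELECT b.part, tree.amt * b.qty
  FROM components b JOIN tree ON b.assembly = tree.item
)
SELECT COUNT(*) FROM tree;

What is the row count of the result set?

6

Base: (Housing, amt=1).
Iteration 1: components of {Housing} -> Bracket = 1*5 = 5, Cap = 1*5 = 5, Rod = 1*2 = 2.
Iteration 2: components of {Bracket,Cap,Rod} -> Bolt = 5*1 = 5, Motor = 2*1 = 2.
Iteration 3: no further components; recursion stops.
Total rows emitted: 6.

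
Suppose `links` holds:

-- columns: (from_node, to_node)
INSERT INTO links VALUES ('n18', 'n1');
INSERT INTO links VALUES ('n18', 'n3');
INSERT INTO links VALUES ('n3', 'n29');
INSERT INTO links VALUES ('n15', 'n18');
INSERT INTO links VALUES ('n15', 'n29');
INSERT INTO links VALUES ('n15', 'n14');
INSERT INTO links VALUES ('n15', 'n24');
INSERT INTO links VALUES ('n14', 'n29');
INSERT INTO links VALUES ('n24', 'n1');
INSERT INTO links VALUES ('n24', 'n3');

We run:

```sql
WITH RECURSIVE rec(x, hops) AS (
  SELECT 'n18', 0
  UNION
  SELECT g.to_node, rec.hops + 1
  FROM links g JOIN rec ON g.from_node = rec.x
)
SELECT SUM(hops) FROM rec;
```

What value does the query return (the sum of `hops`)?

Base: (n18, hops=0).
Iteration 1: edges from {n18} -> (n1, hops=1), (n3, hops=1).
Iteration 2: edges from {n1,n3} -> (n29, hops=2).
Iteration 3: no outgoing edges from {n29}; recursion stops.
SUM(hops) = 0 + 1 + 1 + 2 = 4.

4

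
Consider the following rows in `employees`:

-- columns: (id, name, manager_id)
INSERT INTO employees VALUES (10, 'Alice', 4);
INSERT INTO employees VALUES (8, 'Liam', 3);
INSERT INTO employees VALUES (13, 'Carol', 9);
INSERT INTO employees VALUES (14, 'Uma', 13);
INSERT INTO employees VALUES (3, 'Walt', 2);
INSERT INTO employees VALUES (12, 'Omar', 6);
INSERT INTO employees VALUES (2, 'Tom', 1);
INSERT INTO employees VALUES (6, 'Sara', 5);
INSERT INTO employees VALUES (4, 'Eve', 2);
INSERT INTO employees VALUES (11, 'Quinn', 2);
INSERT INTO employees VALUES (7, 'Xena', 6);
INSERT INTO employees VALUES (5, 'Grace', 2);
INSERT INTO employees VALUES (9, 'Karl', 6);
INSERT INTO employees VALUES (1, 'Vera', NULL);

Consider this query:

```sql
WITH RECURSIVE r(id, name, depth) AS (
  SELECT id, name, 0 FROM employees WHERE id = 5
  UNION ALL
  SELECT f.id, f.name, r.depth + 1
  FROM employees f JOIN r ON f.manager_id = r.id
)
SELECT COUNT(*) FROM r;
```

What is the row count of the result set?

7

Base: id=5 (Grace) at depth 0.
Iteration 1: rows with manager_id in {5} -> Sara (id 6, depth 1).
Iteration 2: rows with manager_id in {6} -> Xena (id 7, depth 2), Karl (id 9, depth 2), Omar (id 12, depth 2).
Iteration 3: rows with manager_id in {7,9,12} -> Carol (id 13, depth 3).
Iteration 4: rows with manager_id in {13} -> Uma (id 14, depth 4).
Iteration 5: no rows with manager_id in {14}; recursion stops.
Total rows emitted: 7.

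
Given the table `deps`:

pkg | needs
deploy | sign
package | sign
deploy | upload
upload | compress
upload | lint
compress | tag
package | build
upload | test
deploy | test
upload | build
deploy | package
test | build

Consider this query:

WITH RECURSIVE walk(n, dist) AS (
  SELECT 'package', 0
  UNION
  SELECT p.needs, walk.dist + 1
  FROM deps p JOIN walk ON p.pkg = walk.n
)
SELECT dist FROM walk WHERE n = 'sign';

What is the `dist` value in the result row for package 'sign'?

Base: (package, dist=0).
Iteration 1: edges from {package} -> (build, dist=1), (sign, dist=1).
Iteration 2: no outgoing edges from {build,sign}; recursion stops.

1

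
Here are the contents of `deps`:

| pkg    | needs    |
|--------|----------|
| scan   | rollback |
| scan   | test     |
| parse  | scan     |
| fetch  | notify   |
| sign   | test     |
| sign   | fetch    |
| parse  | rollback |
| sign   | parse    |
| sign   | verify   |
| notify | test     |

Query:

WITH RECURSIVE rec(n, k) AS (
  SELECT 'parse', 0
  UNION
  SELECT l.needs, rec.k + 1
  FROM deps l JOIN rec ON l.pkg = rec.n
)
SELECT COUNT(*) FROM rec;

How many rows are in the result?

5

Base: (parse, k=0).
Iteration 1: edges from {parse} -> (rollback, k=1), (scan, k=1).
Iteration 2: edges from {rollback,scan} -> (rollback, k=2), (test, k=2).
Iteration 3: no outgoing edges from {rollback,test}; recursion stops.
Total rows emitted: 5.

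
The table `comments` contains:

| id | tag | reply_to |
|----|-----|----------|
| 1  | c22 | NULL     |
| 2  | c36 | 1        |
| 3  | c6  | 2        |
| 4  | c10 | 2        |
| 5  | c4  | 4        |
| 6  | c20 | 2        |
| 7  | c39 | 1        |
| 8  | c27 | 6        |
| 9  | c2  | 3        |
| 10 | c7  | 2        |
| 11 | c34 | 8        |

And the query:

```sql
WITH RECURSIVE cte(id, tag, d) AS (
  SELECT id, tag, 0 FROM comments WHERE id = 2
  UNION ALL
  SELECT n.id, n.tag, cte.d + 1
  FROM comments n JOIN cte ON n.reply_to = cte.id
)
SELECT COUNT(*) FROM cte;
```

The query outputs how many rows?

9

Base: id=2 (c36) at d 0.
Iteration 1: rows with reply_to in {2} -> c6 (id 3, d 1), c10 (id 4, d 1), c20 (id 6, d 1), c7 (id 10, d 1).
Iteration 2: rows with reply_to in {3,4,6,10} -> c4 (id 5, d 2), c27 (id 8, d 2), c2 (id 9, d 2).
Iteration 3: rows with reply_to in {5,8,9} -> c34 (id 11, d 3).
Iteration 4: no rows with reply_to in {11}; recursion stops.
Total rows emitted: 9.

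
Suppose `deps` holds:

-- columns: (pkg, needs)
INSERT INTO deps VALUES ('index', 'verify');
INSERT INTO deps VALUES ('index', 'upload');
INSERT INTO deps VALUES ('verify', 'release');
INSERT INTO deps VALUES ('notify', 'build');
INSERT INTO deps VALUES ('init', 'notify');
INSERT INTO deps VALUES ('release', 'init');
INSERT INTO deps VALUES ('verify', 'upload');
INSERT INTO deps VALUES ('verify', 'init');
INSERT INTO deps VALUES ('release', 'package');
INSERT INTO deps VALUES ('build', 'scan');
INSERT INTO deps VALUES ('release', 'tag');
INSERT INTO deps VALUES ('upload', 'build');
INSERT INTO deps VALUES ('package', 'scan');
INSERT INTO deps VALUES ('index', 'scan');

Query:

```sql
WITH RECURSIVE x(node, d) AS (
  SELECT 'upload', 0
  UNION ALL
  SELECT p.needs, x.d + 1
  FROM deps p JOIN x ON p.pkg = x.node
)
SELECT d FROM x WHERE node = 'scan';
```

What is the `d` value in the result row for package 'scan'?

Base: (upload, d=0).
Iteration 1: edges from {upload} -> (build, d=1).
Iteration 2: edges from {build} -> (scan, d=2).
Iteration 3: no outgoing edges from {scan}; recursion stops.

2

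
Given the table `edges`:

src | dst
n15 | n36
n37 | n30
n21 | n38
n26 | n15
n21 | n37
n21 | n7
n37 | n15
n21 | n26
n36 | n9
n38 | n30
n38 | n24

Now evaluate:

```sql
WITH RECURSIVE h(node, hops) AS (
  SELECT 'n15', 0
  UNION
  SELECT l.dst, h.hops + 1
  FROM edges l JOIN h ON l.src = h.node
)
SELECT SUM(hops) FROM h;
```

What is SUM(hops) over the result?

Base: (n15, hops=0).
Iteration 1: edges from {n15} -> (n36, hops=1).
Iteration 2: edges from {n36} -> (n9, hops=2).
Iteration 3: no outgoing edges from {n9}; recursion stops.
SUM(hops) = 0 + 1 + 2 = 3.

3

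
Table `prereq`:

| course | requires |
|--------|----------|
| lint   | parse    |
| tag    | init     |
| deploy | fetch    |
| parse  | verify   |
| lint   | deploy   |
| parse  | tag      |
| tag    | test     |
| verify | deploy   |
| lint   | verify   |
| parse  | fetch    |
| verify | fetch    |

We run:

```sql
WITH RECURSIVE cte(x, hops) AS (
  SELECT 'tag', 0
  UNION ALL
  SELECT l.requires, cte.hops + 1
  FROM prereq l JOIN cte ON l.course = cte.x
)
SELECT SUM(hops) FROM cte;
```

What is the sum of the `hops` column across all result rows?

Base: (tag, hops=0).
Iteration 1: edges from {tag} -> (init, hops=1), (test, hops=1).
Iteration 2: no outgoing edges from {init,test}; recursion stops.
SUM(hops) = 0 + 1 + 1 = 2.

2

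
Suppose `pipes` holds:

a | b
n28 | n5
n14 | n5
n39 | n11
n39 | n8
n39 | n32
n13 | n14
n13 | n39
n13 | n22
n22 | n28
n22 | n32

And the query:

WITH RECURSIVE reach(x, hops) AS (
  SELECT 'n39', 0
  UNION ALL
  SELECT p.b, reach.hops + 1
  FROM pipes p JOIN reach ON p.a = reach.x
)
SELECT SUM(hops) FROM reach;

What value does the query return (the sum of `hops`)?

3

Base: (n39, hops=0).
Iteration 1: edges from {n39} -> (n11, hops=1), (n32, hops=1), (n8, hops=1).
Iteration 2: no outgoing edges from {n11,n32,n8}; recursion stops.
SUM(hops) = 0 + 1 + 1 + 1 = 3.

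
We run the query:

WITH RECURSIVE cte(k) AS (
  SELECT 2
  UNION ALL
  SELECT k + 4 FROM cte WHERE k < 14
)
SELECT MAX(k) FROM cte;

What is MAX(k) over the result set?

14

Base: k=2.
Iteration 1: 2 < 14 holds -> k = 2 + 4 = 6.
Iteration 2: 6 < 14 holds -> k = 6 + 4 = 10.
Iteration 3: 10 < 14 holds -> k = 10 + 4 = 14.
Iteration 4: 14 < 14 fails; recursion stops.
k values: 2, 6, 10, 14; the maximum is 14.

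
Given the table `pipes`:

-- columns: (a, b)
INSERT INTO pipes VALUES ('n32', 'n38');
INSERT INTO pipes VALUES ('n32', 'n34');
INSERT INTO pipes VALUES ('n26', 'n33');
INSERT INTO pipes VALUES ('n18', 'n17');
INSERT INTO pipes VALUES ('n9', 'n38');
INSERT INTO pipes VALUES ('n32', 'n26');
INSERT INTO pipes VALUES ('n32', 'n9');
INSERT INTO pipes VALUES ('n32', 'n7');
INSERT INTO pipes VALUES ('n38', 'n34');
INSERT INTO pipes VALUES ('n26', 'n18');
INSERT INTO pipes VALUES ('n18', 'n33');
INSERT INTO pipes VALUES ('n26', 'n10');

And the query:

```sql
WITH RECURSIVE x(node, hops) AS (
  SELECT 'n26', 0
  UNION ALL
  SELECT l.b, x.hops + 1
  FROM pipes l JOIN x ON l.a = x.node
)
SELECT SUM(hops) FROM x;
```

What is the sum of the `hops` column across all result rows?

7

Base: (n26, hops=0).
Iteration 1: edges from {n26} -> (n10, hops=1), (n18, hops=1), (n33, hops=1).
Iteration 2: edges from {n10,n18,n33} -> (n17, hops=2), (n33, hops=2).
Iteration 3: no outgoing edges from {n17,n33}; recursion stops.
SUM(hops) = 0 + 1 + 1 + 1 + 2 + 2 = 7.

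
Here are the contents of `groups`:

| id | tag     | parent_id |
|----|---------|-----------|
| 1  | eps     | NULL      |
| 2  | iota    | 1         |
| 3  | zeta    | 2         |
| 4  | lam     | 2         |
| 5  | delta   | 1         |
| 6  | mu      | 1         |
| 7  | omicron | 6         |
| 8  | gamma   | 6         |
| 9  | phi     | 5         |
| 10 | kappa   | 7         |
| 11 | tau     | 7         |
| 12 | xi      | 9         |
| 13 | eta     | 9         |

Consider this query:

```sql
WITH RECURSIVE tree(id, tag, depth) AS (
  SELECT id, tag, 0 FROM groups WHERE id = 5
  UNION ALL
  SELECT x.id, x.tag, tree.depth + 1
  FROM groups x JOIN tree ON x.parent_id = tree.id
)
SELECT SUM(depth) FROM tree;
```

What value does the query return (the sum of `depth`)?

Base: id=5 (delta) at depth 0.
Iteration 1: rows with parent_id in {5} -> phi (id 9, depth 1).
Iteration 2: rows with parent_id in {9} -> xi (id 12, depth 2), eta (id 13, depth 2).
Iteration 3: no rows with parent_id in {12,13}; recursion stops.
SUM(depth) = 0 + 1 + 2 + 2 = 5.

5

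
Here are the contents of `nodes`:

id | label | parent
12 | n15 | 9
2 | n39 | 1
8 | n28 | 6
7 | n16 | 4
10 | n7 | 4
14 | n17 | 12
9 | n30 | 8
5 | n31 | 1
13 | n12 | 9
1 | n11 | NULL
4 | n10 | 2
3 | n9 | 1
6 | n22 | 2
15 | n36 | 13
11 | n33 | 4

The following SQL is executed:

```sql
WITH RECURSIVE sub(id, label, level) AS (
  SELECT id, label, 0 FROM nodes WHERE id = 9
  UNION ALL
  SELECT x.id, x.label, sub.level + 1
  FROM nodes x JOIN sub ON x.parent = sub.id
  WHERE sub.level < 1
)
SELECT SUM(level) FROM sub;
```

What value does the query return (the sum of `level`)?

Base: id=9 (n30) at level 0.
Iteration 1: rows with parent in {9} -> n15 (id 12, level 1), n12 (id 13, level 1).
Iteration 2: level < 1 fails for all current rows; recursion stops.
SUM(level) = 0 + 1 + 1 = 2.

2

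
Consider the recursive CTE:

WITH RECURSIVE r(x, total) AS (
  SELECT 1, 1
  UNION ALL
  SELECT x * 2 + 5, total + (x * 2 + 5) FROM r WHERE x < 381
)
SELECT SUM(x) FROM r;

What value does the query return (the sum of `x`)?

1490

Base: x=1, total=1.
Iteration 1: 1 < 381 holds -> x = 1 * 2 + 5 = 7, total = 1 + 7 = 8.
Iteration 2: 7 < 381 holds -> x = 7 * 2 + 5 = 19, total = 8 + 19 = 27.
Iteration 3: 19 < 381 holds -> x = 19 * 2 + 5 = 43, total = 27 + 43 = 70.
Iteration 4: 43 < 381 holds -> x = 43 * 2 + 5 = 91, total = 70 + 91 = 161.
Iteration 5: 91 < 381 holds -> x = 91 * 2 + 5 = 187, total = 161 + 187 = 348.
Iteration 6: 187 < 381 holds -> x = 187 * 2 + 5 = 379, total = 348 + 379 = 727.
Iteration 7: 379 < 381 holds -> x = 379 * 2 + 5 = 763, total = 727 + 763 = 1490.
Iteration 8: 763 < 381 fails; recursion stops.
SUM(x) = 1 + 7 + 19 + 43 + 91 + 187 + 379 + 763 = 1490.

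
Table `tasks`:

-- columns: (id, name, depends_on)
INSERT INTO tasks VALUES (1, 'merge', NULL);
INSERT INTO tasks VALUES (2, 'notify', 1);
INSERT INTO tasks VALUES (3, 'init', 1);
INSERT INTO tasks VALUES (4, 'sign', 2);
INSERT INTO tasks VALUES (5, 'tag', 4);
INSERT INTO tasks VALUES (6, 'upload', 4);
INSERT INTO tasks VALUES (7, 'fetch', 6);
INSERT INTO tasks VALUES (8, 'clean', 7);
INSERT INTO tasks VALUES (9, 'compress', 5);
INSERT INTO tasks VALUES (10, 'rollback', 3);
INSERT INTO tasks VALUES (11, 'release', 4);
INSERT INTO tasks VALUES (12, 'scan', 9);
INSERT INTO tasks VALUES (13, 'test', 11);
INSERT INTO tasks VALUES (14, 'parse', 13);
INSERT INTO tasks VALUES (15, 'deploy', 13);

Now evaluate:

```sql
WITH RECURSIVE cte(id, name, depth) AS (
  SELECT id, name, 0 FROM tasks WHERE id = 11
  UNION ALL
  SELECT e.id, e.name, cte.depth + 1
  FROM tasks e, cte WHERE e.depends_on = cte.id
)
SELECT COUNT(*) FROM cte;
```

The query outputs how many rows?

Base: id=11 (release) at depth 0.
Iteration 1: rows with depends_on in {11} -> test (id 13, depth 1).
Iteration 2: rows with depends_on in {13} -> parse (id 14, depth 2), deploy (id 15, depth 2).
Iteration 3: no rows with depends_on in {14,15}; recursion stops.
Total rows emitted: 4.

4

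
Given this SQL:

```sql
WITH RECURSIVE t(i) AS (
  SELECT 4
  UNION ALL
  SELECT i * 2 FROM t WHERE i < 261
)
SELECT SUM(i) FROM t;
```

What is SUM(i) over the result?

1020

Base: i=4.
Iteration 1: 4 < 261 holds -> i = 4 * 2 = 8.
Iteration 2: 8 < 261 holds -> i = 8 * 2 = 16.
Iteration 3: 16 < 261 holds -> i = 16 * 2 = 32.
Iteration 4: 32 < 261 holds -> i = 32 * 2 = 64.
Iteration 5: 64 < 261 holds -> i = 64 * 2 = 128.
Iteration 6: 128 < 261 holds -> i = 128 * 2 = 256.
Iteration 7: 256 < 261 holds -> i = 256 * 2 = 512.
Iteration 8: 512 < 261 fails; recursion stops.
SUM(i) = 4 + 8 + 16 + 32 + 64 + 128 + 256 + 512 = 1020.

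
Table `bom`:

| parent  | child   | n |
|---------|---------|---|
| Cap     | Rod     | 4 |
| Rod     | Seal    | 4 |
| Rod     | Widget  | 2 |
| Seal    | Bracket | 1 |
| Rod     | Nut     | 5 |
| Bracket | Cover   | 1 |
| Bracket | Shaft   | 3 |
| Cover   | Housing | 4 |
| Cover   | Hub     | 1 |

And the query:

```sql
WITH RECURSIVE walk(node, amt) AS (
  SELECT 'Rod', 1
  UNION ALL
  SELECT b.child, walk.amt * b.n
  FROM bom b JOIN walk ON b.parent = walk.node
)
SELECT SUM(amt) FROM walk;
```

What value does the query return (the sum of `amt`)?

52

Base: (Rod, amt=1).
Iteration 1: components of {Rod} -> Nut = 1*5 = 5, Seal = 1*4 = 4, Widget = 1*2 = 2.
Iteration 2: components of {Nut,Seal,Widget} -> Bracket = 4*1 = 4.
Iteration 3: components of {Bracket} -> Cover = 4*1 = 4, Shaft = 4*3 = 12.
Iteration 4: components of {Cover,Shaft} -> Housing = 4*4 = 16, Hub = 4*1 = 4.
Iteration 5: no further components; recursion stops.
SUM(amt) = 1 + 4 + 2 + 5 + 4 + 4 + 12 + 16 + 4 = 52.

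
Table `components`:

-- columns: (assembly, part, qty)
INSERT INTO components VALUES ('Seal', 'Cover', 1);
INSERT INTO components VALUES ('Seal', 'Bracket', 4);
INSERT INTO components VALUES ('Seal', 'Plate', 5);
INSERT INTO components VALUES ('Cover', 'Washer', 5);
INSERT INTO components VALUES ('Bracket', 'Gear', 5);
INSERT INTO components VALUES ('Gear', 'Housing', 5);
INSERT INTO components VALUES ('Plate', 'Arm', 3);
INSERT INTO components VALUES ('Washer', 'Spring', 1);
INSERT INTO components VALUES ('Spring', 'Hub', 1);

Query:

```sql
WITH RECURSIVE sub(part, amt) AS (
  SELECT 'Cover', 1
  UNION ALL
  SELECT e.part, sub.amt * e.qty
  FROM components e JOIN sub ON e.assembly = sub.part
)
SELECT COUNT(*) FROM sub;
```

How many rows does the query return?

4

Base: (Cover, amt=1).
Iteration 1: components of {Cover} -> Washer = 1*5 = 5.
Iteration 2: components of {Washer} -> Spring = 5*1 = 5.
Iteration 3: components of {Spring} -> Hub = 5*1 = 5.
Iteration 4: no further components; recursion stops.
Total rows emitted: 4.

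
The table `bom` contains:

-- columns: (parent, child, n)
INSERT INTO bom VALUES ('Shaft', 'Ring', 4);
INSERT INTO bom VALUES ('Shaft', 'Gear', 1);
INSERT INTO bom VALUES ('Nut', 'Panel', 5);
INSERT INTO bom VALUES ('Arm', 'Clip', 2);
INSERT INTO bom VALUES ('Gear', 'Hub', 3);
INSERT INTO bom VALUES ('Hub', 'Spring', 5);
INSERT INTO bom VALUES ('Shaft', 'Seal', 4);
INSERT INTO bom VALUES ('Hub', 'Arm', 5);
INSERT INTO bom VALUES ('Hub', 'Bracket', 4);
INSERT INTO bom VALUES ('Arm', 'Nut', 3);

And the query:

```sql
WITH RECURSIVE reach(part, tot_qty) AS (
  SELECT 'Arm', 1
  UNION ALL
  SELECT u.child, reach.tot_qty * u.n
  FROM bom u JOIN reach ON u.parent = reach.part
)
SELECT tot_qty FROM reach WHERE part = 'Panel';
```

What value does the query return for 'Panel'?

15

Base: (Arm, tot_qty=1).
Iteration 1: components of {Arm} -> Clip = 1*2 = 2, Nut = 1*3 = 3.
Iteration 2: components of {Clip,Nut} -> Panel = 3*5 = 15.
Iteration 3: no further components; recursion stops.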